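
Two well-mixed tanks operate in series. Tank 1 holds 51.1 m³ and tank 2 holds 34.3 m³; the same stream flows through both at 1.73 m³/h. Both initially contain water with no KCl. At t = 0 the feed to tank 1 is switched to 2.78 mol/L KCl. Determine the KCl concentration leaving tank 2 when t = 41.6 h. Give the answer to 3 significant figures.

1.41 mol/L

Time constants: τᵢ = Vᵢ/Q for each well-mixed tank.
τ₁ = 51.1/1.73 = 29.538 h; τ₂ = 34.3/1.73 = 19.827 h.
Solving the cascade with C₁(0)=C₂(0)=0 gives C₂(t) = C_in[1 − (τ₁ e^(−t/τ₁) − τ₂ e^(−t/τ₂))/(τ₁ − τ₂)].
At t = 41.6: e^(−t/τ₁) = 0.24454, e^(−t/τ₂) = 0.12268.
C₂ = 2.78·[1 − (29.538·0.24454 − 19.827·0.12268)/(9.7110)] = 2.78·0.50666 = 1.4085 mol/L.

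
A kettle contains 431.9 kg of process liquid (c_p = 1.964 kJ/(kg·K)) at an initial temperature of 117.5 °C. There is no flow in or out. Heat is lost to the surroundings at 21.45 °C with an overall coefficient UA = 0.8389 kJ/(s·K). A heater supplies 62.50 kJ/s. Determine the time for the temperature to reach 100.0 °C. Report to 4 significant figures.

1691 s

Lumped-capacitance energy balance: M c_p dT/dt = UA(T_amb − T) + Q̇.
τ = M c_p/UA = 1011.15 s; T_ss = T_amb + Q̇/UA = 21.45 + 62.50/0.8389 = 95.9523 °C.
T(t) = T_ss + (T₀ − T_ss)e^(−t/τ); set T = 100.0:
t = −τ ln[(T − T_ss)/(T₀ − T_ss)] = −1011.15 · ln(0.187847) = 1690.77 s.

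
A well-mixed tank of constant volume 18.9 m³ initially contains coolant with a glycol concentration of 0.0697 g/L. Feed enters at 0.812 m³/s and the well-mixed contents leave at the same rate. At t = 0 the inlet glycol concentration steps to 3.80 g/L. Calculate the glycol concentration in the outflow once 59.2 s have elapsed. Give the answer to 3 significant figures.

3.51 g/L

Species balance on the tank: V dC/dt = Q(C_in − C).
So dC/dt = (C_in − C)/τ with τ = V/Q = 18.9/0.812 = 23.276 s.
This is linear first-order; C(t) = C_in + (C₀ − C_in) e^(−t/τ).
C(59.2) = 3.80 + (0.0697 − 3.80)·e^(−59.2/23.276) = 3.80 + (-3.7303)·0.078598 = 3.5068 g/L.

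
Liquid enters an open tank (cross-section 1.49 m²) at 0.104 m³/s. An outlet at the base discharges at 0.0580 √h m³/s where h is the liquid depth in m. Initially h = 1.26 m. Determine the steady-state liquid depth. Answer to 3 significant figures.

3.22 m

A dh/dt = Q_in − 0.0580 √h. Steady state requires inflow = outflow:
Q_in = 0.0580 √h_ss ⇒ √h_ss = 0.104/0.0580 = 1.7931.
h_ss = 1.7931² = 3.2152 m. (Since h₀ = 1.26 m < h_ss, the level will rise toward this value.)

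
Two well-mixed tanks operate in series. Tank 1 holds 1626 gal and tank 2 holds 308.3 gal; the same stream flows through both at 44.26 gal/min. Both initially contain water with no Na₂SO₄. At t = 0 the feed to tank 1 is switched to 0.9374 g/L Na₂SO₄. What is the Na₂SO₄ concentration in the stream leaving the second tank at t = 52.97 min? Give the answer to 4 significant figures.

0.6640 g/L

Species balance on tank i: dCᵢ/dt = (Cᵢ₋₁ − Cᵢ)/τᵢ with τᵢ = Vᵢ/Q.
τ₁ = 1626/44.26 = 36.7375 min; τ₂ = 308.3/44.26 = 6.96566 min.
Tank 1: C₁ = C_in(1 − e^(−t/τ₁)). Tank 2 (τ₁ ≠ τ₂): C₂ = C_in[1 − (τ₁ e^(−t/τ₁) − τ₂ e^(−t/τ₂))/(τ₁ − τ₂)].
At t = 52.97: e^(−t/τ₁) = 0.236489, e^(−t/τ₂) = 0.000498229.
C₂ = 0.9374·[1 − (36.7375·0.236489 − 6.96566·0.000498229)/(29.7718)] = 0.9374·0.708296 = 0.663957 g/L.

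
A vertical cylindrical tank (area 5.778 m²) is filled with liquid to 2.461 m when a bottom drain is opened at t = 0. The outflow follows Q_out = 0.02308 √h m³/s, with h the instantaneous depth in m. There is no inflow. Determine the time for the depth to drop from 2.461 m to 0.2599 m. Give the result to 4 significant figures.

Accumulation of liquid (constant cross-section A): A dh/dt = −0.02308 √h.
∫ h^(−1/2) dh = −(0.02308/A) ∫ dt, giving 2√h = 2√h₀ − (0.02308/A) t.
t = 2A(√h₀ − √h)/0.02308 = 2·5.778·(√2.461 − √0.2599)/0.02308
  = 11.5560 × (1.56876 − 0.509804) / 0.02308 = 530.211 s.

530.2 s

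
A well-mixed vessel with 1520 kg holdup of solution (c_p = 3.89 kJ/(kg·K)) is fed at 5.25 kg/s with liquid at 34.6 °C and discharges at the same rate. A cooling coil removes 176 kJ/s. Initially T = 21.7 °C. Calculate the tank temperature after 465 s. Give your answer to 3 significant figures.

Energy balance: M c_p dT/dt = ṁ c_p (T_in − T) − 176.
τ = M/ṁ = 289.52 s; T_ss = T_in − Q̇/(ṁ c_p) = 34.6 − 176/(5.25·3.89) = 25.982 °C.
Integrating: T(t) = T_ss + (T₀ − T_ss) e^(−t/τ).
T(465) = 25.982 + (-4.2821)·e^(−465/289.52) = 25.982 + (-4.2821)·0.20067 = 25.123 °C.

25.1 °C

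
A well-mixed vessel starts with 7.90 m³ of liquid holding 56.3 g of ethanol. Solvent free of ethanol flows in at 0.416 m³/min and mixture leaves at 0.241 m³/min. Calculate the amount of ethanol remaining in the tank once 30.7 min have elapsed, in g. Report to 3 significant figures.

Total volume: dV/dt = Q_in − Q_out = 0.17500 m³/min, so V(t) = 7.90 + 0.17500 t and V(30.7) = 13.273 m³.
Solute balance: dm/dt = 0 − Q_out C = −Q_out m/V(t).
dm/m = −Q_out dt/(V₀ + 0.17500 t); integrating gives ln(m/m₀) = −(Q_out/(Q_in−Q_out)) ln(V/V₀).
m = m₀ (V₀/V)^(Q_out/(Q_in−Q_out)) = 56.3 × (7.90/13.273)^(1.3771) = 27.555 g.

27.6 g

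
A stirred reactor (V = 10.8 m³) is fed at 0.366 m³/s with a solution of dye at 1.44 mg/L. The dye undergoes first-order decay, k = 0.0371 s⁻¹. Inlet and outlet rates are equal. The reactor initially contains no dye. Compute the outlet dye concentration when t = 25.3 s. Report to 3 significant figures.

Species balance: V dC/dt = Q C_in − Q C − k V C.
This is linear with rate a = Q/V + k = 0.070989 s⁻¹.
C_ss = Q C_in/(Q + kV) = 0.68743 mg/L; C(t) = C_ss + (C₀ − C_ss) e^(−a t).
C(25.3) = 0.68743 + (-0.68743)·e^(−0.070989·25.3) = 0.68743 + (-0.68743)·0.16596 = 0.57335 mg/L.

0.573 mg/L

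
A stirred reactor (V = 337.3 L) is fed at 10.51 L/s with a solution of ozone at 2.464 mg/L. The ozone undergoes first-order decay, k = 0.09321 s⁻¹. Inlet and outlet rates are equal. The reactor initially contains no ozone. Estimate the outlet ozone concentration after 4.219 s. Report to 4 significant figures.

0.2520 mg/L

V dC/dt = Q(C_in − C) − k V C.
dC/dt = (Q/V) C_in − (Q/V + k) C; effective rate a = Q/V + k = 0.0311592 + 0.09321 = 0.124369 s⁻¹.
C_ss = Q C_in/(Q + kV) = 0.617326 mg/L; C(t) = C_ss + (C₀ − C_ss) e^(−a t).
C(4.219) = 0.617326 + (-0.617326)·e^(−0.124369·4.219) = 0.617326 + (-0.617326)·0.591725 = 0.252039 mg/L.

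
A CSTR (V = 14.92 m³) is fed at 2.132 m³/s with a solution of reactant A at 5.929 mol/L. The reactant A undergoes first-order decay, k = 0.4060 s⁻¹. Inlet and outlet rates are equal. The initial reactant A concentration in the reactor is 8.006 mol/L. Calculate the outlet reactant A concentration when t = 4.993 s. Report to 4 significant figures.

1.961 mol/L

Accumulation = in − out − consumed: V dC/dt = Q C_in − Q C − k V C.
This is linear with rate a = Q/V + k = 0.548895 s⁻¹.
C_ss = Q C_in/(Q + kV) = 1.54351 mol/L; C(t) = C_ss + (C₀ − C_ss) e^(−a t).
C(4.993) = 1.54351 + (6.46249)·e^(−0.548895·4.993) = 1.54351 + (6.46249)·0.0645294 = 1.96053 mol/L.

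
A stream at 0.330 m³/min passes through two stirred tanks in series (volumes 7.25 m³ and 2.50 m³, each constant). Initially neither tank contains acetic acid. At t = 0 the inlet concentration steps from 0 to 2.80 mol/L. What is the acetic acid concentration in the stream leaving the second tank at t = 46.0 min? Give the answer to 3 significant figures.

Each tank obeys Vᵢ dCᵢ/dt = Q(Cᵢ₋₁ − Cᵢ), so τᵢ = Vᵢ/Q.
τ₁ = 7.25/0.330 = 21.970 min; τ₂ = 2.50/0.330 = 7.5758 min.
Tank 1: C₁ = C_in(1 − e^(−t/τ₁)). Tank 2 (τ₁ ≠ τ₂): C₂ = C_in[1 − (τ₁ e^(−t/τ₁) − τ₂ e^(−t/τ₂))/(τ₁ − τ₂)].
At t = 46.0: e^(−t/τ₁) = 0.12322, e^(−t/τ₂) = 0.0023066.
C₂ = 2.80·[1 − (21.970·0.12322 − 7.5758·0.0023066)/(14.394)] = 2.80·0.81314 = 2.2768 mol/L.

2.28 mol/L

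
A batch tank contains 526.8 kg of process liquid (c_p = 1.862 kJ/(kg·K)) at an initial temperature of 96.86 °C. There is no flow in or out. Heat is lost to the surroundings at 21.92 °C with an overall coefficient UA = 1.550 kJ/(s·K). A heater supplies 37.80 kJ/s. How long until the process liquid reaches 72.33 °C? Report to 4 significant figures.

Energy balance: M c_p dT/dt = −UA(T − T_amb) + Q̇.
τ = M c_p/UA = 632.840 s; T_ss = T_amb + Q̇/UA = 21.92 + 37.80/1.550 = 46.3071 °C.
T(t) = T_ss + (T₀ − T_ss)e^(−t/τ); set T = 72.33:
t = −τ ln[(T − T_ss)/(T₀ − T_ss)] = −632.840 · ln(0.514766) = 420.233 s.

420.2 s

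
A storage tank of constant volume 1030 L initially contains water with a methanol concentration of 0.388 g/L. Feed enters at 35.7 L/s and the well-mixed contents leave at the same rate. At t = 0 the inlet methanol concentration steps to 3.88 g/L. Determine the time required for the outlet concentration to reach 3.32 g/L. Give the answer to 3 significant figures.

52.8 s

Species balance: V dC/dt = Q(C_in − C) ⇒ τ = V/Q = 28.852 s.
C(t) = C_in + (C₀ − C_in) e^(−t/τ). Set C = 3.32 and solve for t:
e^(−t/τ) = (C − C_in)/(C₀ − C_in) = (3.32 − 3.88)/(0.388 − 3.88) = 0.16037
t = −τ ln(…) = 28.852 × 1.8303 = 52.807 s.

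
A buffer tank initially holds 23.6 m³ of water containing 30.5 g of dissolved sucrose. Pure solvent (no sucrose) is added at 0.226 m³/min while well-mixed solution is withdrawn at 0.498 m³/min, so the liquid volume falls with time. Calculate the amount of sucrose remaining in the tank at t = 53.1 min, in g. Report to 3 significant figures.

Let m(t) be the amount of sucrose. Volume: V(t) = V₀ + (Q_in − Q_out) t = 23.6 − 0.27200 t; V(53.1) = 9.1568 m³.
Species balance (pure solvent in): dm/dt = −Q_out · m/V(t).
dm/m = −Q_out dt/(V₀ − 0.27200 t); integrating gives ln(m/m₀) = −(Q_out/(Q_in−Q_out)) ln(V/V₀).
m = m₀ (V₀/V)^(Q_out/(Q_in−Q_out)) = 30.5 × (23.6/9.1568)^(-1.8309) = 5.3889 g.

5.39 g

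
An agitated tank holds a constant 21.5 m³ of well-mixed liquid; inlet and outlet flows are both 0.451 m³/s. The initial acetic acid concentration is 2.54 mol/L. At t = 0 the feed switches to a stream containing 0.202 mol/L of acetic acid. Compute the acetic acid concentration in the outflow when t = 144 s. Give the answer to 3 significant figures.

0.316 mol/L

Species balance on the tank: V dC/dt = Q(C_in − C).
Rewrite as dC/dt + C/τ = C_in/τ, τ = V/Q = 47.672 s.
Integrating: C(t) = C_in + (C₀ − C_in) e^(−t/τ).
C(144) = 0.202 + (2.54 − 0.202)·e^(−144/47.672) = 0.202 + (2.3380)·0.048769 = 0.31602 mol/L.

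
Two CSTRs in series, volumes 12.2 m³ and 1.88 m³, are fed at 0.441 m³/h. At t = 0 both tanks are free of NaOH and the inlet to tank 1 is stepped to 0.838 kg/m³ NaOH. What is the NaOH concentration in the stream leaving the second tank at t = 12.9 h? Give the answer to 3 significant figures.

0.224 kg/m³

Time constants: τᵢ = Vᵢ/Q for each well-mixed tank.
τ₁ = 12.2/0.441 = 27.664 h; τ₂ = 1.88/0.441 = 4.2630 h.
Solving the cascade with C₁(0)=C₂(0)=0 gives C₂(t) = C_in[1 − (τ₁ e^(−t/τ₁) − τ₂ e^(−t/τ₂))/(τ₁ − τ₂)].
At t = 12.9: e^(−t/τ₁) = 0.62732, e^(−t/τ₂) = 0.048509.
C₂ = 0.838·[1 − (27.664·0.62732 − 4.2630·0.048509)/(23.401)] = 0.838·0.26724 = 0.22395 kg/m³.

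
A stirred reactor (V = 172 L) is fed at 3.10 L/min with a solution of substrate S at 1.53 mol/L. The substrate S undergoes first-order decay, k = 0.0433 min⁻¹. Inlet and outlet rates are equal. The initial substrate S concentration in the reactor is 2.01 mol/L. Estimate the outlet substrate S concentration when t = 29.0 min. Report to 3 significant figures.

Species balance: V dC/dt = Q C_in − Q C − k V C.
dC/dt = (Q/V) C_in − (Q/V + k) C; effective rate a = Q/V + k = 0.018023 + 0.0433 = 0.061323 min⁻¹.
C_ss = Q C_in/(Q + kV) = 0.44968 mol/L; C(t) = C_ss + (C₀ − C_ss) e^(−a t).
C(29.0) = 0.44968 + (1.5603)·e^(−0.061323·29.0) = 0.44968 + (1.5603)·0.16891 = 0.71323 mol/L.

0.713 mol/L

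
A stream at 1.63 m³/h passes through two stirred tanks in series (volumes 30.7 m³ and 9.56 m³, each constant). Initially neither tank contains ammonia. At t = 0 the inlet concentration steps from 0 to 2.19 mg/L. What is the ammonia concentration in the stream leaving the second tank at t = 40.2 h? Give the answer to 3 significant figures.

Each tank obeys Vᵢ dCᵢ/dt = Q(Cᵢ₋₁ − Cᵢ), so τᵢ = Vᵢ/Q.
τ₁ = 30.7/1.63 = 18.834 h; τ₂ = 9.56/1.63 = 5.8650 h.
Tank 1: C₁ = C_in(1 − e^(−t/τ₁)). Tank 2 (τ₁ ≠ τ₂): C₂ = C_in[1 − (τ₁ e^(−t/τ₁) − τ₂ e^(−t/τ₂))/(τ₁ − τ₂)].
At t = 40.2: e^(−t/τ₁) = 0.11832, e^(−t/τ₂) = 0.0010550.
C₂ = 2.19·[1 − (18.834·0.11832 − 5.8650·0.0010550)/(12.969)] = 2.19·0.82866 = 1.8148 mg/L.

1.81 mg/L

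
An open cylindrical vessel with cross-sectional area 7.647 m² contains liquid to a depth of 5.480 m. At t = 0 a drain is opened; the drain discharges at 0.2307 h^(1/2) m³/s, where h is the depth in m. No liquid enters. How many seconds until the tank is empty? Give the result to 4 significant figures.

A dh/dt = −Q_out = −0.2307 √h.
∫ h^(−1/2) dh = −(0.2307/A) ∫ dt, giving 2√h = 2√h₀ − (0.2307/A) t.
Tank is empty when √h = 0: t_empty = 2A√h₀/0.2307.
t_empty = 2·7.647·√5.480/0.2307 = 15.2940·2.34094/0.2307 = 155.190 s.

155.2 s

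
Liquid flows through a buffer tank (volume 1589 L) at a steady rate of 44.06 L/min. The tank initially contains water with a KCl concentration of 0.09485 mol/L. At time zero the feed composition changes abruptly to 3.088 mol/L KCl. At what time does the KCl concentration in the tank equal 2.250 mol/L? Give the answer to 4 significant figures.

45.91 min

Species balance: V dC/dt = Q(C_in − C) ⇒ τ = V/Q = 36.0645 min.
C(t) = C_in + (C₀ − C_in) e^(−t/τ). Set C = 2.250 and solve for t:
e^(−t/τ) = (C − C_in)/(C₀ − C_in) = (2.250 − 3.088)/(0.09485 − 3.088) = 0.279973
t = −τ ln(…) = 36.0645 × 1.27306 = 45.9123 min.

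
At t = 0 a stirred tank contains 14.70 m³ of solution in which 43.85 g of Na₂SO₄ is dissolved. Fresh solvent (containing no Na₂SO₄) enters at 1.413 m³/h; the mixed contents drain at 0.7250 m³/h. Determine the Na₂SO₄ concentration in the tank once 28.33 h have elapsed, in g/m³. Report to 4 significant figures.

0.5269 g/m³

Let m(t) be the amount of Na₂SO₄. Volume: V(t) = V₀ + (Q_in − Q_out) t = 14.70 + 0.688000 t; V(28.33) = 34.1910 m³.
No Na₂SO₄ enters, so dm/dt = −Q_out · (m/V).
Separate: dm/m = −Q_out dt/V(t) ⇒ ln(m/m₀) = −(Q_out/(Q_in−Q_out)) ln(V/V₀).
m = m₀ (V₀/V)^(Q_out/(Q_in−Q_out)) = 43.85 × (14.70/34.1910)^(1.05378) = 18.0160 g.
C = m/V = 18.0160/34.1910 = 0.526923 g/m³.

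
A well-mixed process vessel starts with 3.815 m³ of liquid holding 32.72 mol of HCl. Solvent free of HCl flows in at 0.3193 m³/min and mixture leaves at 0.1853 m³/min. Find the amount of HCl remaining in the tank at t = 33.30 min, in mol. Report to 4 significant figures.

Total volume: dV/dt = Q_in − Q_out = 0.134000 m³/min, so V(t) = 3.815 + 0.134000 t and V(33.30) = 8.27720 m³.
No HCl enters, so dm/dt = −Q_out · (m/V).
dm/m = −Q_out dt/(V₀ + 0.134000 t); integrating gives ln(m/m₀) = −(Q_out/(Q_in−Q_out)) ln(V/V₀).
m = m₀ (V₀/V)^(Q_out/(Q_in−Q_out)) = 32.72 × (3.815/8.27720)^(1.38284) = 11.2110 mol.

11.21 mol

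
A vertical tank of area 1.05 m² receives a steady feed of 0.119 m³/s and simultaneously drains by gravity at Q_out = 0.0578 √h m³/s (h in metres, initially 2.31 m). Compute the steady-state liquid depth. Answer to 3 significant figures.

Mass balance (ρ constant): A dh/dt = Q_in − 0.0578 √h. At steady state dh/dt = 0:
Q_in = 0.0578 √h_ss ⇒ √h_ss = 0.119/0.0578 = 2.0588.
h_ss = 2.0588² = 4.2388 m. (Since h₀ = 2.31 m < h_ss, the level will rise toward this value.)

4.24 m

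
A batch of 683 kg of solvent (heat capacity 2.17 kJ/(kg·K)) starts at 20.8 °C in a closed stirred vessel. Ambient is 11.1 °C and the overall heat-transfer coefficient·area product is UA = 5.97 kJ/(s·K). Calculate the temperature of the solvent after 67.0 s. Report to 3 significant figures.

Lumped-capacitance energy balance: M c_p dT/dt = UA(T_amb − T).
dT/dt = (T_ss − T)/τ with T_ss = T_amb = 11.100 °C, τ = M c_p/UA = 683·2.17/5.97 = 248.26 s.
T approaches T_ss exponentially: T(t) = T_ss + (T₀ − T_ss) e^(−t/τ).
T(67.0) = 11.100 + (9.7000)·0.76347 = 18.506 °C.

18.5 °C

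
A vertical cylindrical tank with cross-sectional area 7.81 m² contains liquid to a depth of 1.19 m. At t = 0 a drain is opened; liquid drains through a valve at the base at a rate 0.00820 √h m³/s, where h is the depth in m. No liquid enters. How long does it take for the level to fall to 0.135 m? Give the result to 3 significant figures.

Accumulation of liquid (constant cross-section A): A dh/dt = −0.00820 √h.
Separate and integrate: 2(√h − √h₀) = −(0.00820/A) t.
t = 2A(√h₀ − √h)/0.00820 = 2·7.81·(√1.19 − √0.135)/0.00820
  = 15.620 × (1.0909 − 0.36742) / 0.00820 = 1378.1 s.

1380 s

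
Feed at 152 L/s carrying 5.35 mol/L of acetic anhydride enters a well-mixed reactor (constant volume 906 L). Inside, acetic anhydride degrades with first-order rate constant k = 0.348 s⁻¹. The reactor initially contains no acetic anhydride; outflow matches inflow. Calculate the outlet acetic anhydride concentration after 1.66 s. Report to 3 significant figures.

1.00 mol/L

Species balance: V dC/dt = Q C_in − Q C − k V C.
dC/dt = (Q/V) C_in − (Q/V + k) C; effective rate a = Q/V + k = 0.16777 + 0.348 = 0.51577 s⁻¹.
C_ss = Q C_in/(Q + kV) = 1.7403 mol/L; C(t) = C_ss + (C₀ − C_ss) e^(−a t).
C(1.66) = 1.7403 + (-1.7403)·e^(−0.51577·1.66) = 1.7403 + (-1.7403)·0.42478 = 1.0010 mol/L.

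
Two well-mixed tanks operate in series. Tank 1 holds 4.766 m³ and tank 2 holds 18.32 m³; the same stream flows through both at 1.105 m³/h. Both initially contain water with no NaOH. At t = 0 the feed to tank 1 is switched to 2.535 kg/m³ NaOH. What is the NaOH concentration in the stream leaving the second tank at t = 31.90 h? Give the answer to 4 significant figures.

Species balance on tank i: dCᵢ/dt = (Cᵢ₋₁ − Cᵢ)/τᵢ with τᵢ = Vᵢ/Q.
τ₁ = 4.766/1.105 = 4.31312 h; τ₂ = 18.32/1.105 = 16.5792 h.
Solving the cascade with C₁(0)=C₂(0)=0 gives C₂(t) = C_in[1 − (τ₁ e^(−t/τ₁) − τ₂ e^(−t/τ₂))/(τ₁ − τ₂)].
At t = 31.90: e^(−t/τ₁) = 0.000613682, e^(−t/τ₂) = 0.146007.
C₂ = 2.535·[1 − (4.31312·0.000613682 − 16.5792·0.146007)/(-12.2661)] = 2.535·0.802868 = 2.03527 kg/m³.

2.035 kg/m³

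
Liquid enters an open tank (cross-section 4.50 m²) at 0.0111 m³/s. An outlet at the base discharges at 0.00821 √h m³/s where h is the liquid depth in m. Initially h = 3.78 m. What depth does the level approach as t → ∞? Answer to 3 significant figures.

1.83 m

Level balance: A dh/dt = 0.0111 − 0.00821 √h. Setting dh/dt = 0:
Q_in = 0.00821 √h_ss ⇒ √h_ss = 0.0111/0.00821 = 1.3520.
h_ss = 1.3520² = 1.8279 m. (Since h₀ = 3.78 m > h_ss, the level will fall toward this value.)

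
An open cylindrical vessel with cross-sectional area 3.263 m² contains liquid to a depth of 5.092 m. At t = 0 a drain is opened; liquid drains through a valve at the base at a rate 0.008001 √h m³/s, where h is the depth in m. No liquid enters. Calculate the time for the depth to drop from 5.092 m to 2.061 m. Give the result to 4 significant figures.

With no inflow, A dh/dt = −0.008001 √h.
This is separable: 2 d(√h)/dt = −0.008001/A, so √h = √h₀ − (0.008001/(2A)) t.
t = 2A(√h₀ − √h)/0.008001 = 2·3.263·(√5.092 − √2.061)/0.008001
  = 6.52600 × (2.25655 − 1.43562) / 0.008001 = 669.588 s.

669.6 s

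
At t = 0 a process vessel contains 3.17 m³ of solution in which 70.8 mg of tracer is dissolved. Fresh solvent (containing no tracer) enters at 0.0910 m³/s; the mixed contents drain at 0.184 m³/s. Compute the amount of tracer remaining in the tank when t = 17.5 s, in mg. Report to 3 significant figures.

Let m(t) be the amount of tracer. Volume: V(t) = V₀ + (Q_in − Q_out) t = 3.17 − 0.093000 t; V(17.5) = 1.5425 m³.
Solute balance: dm/dt = 0 − Q_out C = −Q_out m/V(t).
Separate: dm/m = −Q_out dt/V(t) ⇒ ln(m/m₀) = −(Q_out/(Q_in−Q_out)) ln(V/V₀).
m = m₀ (V₀/V)^(Q_out/(Q_in−Q_out)) = 70.8 × (3.17/1.5425)^(-1.9785) = 17.025 mg.

17.0 mg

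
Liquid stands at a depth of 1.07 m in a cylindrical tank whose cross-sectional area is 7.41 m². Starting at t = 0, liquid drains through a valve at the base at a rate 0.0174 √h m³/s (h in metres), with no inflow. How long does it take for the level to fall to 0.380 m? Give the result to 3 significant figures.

356 s

Accumulation of liquid (constant cross-section A): A dh/dt = −0.0174 √h.
This is separable: 2 d(√h)/dt = −0.0174/A, so √h = √h₀ − (0.0174/(2A)) t.
t = 2A(√h₀ − √h)/0.0174 = 2·7.41·(√1.07 − √0.380)/0.0174
  = 14.820 × (1.0344 − 0.61644) / 0.0174 = 355.99 s.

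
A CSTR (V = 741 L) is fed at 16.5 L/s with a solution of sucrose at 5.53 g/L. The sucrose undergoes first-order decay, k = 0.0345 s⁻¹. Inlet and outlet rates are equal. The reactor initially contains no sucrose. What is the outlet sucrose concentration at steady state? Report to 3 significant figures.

V dC/dt = Q(C_in − C) − k V C.
Steady state (dC/dt = 0): C_ss = Q C_in/(Q + kV) = C_in/(1 + kV/Q).
C_ss = 16.5·5.53/(16.5 + 0.0345·741) = 91.245/42.065 = 2.1692 g/L.

2.17 g/L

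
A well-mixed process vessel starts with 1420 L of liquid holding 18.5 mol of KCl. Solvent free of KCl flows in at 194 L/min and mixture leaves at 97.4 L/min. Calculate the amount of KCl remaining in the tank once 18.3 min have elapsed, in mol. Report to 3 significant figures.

8.19 mol

Let m(t) be the amount of KCl. Volume: V(t) = V₀ + (Q_in − Q_out) t = 1420 + 96.600 t; V(18.3) = 3187.8 L.
Species balance (pure solvent in): dm/dt = −Q_out · m/V(t).
Separate: dm/m = −Q_out dt/V(t) ⇒ ln(m/m₀) = −(Q_out/(Q_in−Q_out)) ln(V/V₀).
m = m₀ (V₀/V)^(Q_out/(Q_in−Q_out)) = 18.5 × (1420/3187.8)^(1.0083) = 8.1858 mol.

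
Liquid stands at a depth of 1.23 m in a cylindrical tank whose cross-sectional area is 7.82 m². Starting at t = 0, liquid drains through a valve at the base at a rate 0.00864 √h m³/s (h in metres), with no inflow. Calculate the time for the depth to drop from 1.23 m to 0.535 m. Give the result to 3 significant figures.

684 s

Mass balance (ρ constant): A dh/dt = −0.00864 √h.
∫ h^(−1/2) dh = −(0.00864/A) ∫ dt, giving 2√h = 2√h₀ − (0.00864/A) t.
t = 2A(√h₀ − √h)/0.00864 = 2·7.82·(√1.23 − √0.535)/0.00864
  = 15.640 × (1.1091 − 0.73144) / 0.00864 = 683.56 s.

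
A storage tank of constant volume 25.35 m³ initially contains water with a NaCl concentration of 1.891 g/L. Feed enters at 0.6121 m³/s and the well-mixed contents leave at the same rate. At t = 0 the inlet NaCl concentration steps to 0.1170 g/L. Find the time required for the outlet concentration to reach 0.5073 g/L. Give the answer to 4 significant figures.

62.71 s

Species balance: V dC/dt = Q(C_in − C) ⇒ τ = V/Q = 41.4148 s.
C(t) = C_in + (C₀ − C_in) e^(−t/τ). Set C = 0.5073 and solve for t:
e^(−t/τ) = (C − C_in)/(C₀ − C_in) = (0.5073 − 0.1170)/(1.891 − 0.1170) = 0.220011
t = −τ ln(…) = 41.4148 × 1.51408 = 62.7052 s.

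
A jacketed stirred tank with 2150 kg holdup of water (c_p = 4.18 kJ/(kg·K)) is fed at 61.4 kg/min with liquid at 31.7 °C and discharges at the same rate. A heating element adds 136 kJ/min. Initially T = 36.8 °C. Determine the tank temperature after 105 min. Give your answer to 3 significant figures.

32.5 °C

M c_p dT/dt = ṁ c_p (T_in − T) + Q̇.
Rearrange: dT/dt = (T_ss − T)/τ with τ = M/ṁ = 35.016 min and T_ss = T_in + Q̇/(ṁ c_p) = 32.230 °C.
T approaches T_ss exponentially: T(t) = T_ss + (T₀ − T_ss) e^(−t/τ).
T(105) = 32.230 + (4.5701)·e^(−105/35.016) = 32.230 + (4.5701)·0.049857 = 32.458 °C.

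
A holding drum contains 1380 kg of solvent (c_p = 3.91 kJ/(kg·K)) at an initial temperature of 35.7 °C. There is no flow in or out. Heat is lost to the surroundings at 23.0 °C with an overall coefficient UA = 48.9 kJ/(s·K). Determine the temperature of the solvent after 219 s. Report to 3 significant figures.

Lumped-capacitance energy balance: M c_p dT/dt = UA(T_amb − T).
dT/dt = (T_ss − T)/τ with T_ss = T_amb = 23.000 °C, τ = M c_p/UA = 1380·3.91/48.9 = 110.34 s.
This is linear first-order; T(t) = T_ss + (T₀ − T_ss) e^(−t/τ).
T(219) = 23.000 + (12.700)·0.13742 = 24.745 °C.

24.7 °C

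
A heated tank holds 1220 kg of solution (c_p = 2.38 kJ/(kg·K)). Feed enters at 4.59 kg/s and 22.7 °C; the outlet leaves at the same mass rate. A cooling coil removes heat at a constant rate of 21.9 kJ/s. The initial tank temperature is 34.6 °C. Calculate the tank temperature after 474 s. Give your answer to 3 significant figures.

23.0 °C

Energy balance: M c_p dT/dt = ṁ c_p (T_in − T) − 21.9.
Rearrange: dT/dt = (T_ss − T)/τ with τ = M/ṁ = 265.80 s and T_ss = T_in − Q̇/(ṁ c_p) = 20.695 °C.
Integrating: T(t) = T_ss + (T₀ − T_ss) e^(−t/τ).
T(474) = 20.695 + (13.905)·e^(−474/265.80) = 20.695 + (13.905)·0.16808 = 23.032 °C.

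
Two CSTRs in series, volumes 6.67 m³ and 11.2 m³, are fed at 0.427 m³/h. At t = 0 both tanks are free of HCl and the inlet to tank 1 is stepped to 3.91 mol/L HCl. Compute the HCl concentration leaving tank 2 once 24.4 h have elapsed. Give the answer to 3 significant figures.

Each tank obeys Vᵢ dCᵢ/dt = Q(Cᵢ₋₁ − Cᵢ), so τᵢ = Vᵢ/Q.
τ₁ = 6.67/0.427 = 15.621 h; τ₂ = 11.2/0.427 = 26.230 h.
Tank 1: C₁ = C_in(1 − e^(−t/τ₁)). Tank 2 (τ₁ ≠ τ₂): C₂ = C_in[1 − (τ₁ e^(−t/τ₁) − τ₂ e^(−t/τ₂))/(τ₁ − τ₂)].
At t = 24.4: e^(−t/τ₁) = 0.20971, e^(−t/τ₂) = 0.39446.
C₂ = 3.91·[1 − (15.621·0.20971 − 26.230·0.39446)/(-10.609)] = 3.91·0.33352 = 1.3041 mol/L.

1.30 mol/L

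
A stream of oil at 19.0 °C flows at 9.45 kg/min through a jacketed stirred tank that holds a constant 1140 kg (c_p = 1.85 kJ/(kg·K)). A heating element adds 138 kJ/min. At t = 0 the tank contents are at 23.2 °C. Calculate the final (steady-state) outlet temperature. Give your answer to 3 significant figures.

M c_p dT/dt = ṁ c_p (T_in − T) + Q̇.
At steady state dT/dt = 0 ⇒ T_ss = T_in + Q̇/(ṁ c_p) = 19.0 + 138/(9.45·1.85) = 26.894 °C.

26.9 °C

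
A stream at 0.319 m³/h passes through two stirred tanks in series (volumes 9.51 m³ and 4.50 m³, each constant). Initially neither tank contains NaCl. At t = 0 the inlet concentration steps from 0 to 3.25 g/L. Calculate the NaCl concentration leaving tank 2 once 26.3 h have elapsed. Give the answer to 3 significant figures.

Time constants: τᵢ = Vᵢ/Q for each well-mixed tank.
τ₁ = 9.51/0.319 = 29.812 h; τ₂ = 4.50/0.319 = 14.107 h.
Tank 1: C₁ = C_in(1 − e^(−t/τ₁)). Tank 2 (τ₁ ≠ τ₂): C₂ = C_in[1 − (τ₁ e^(−t/τ₁) − τ₂ e^(−t/τ₂))/(τ₁ − τ₂)].
At t = 26.3: e^(−t/τ₁) = 0.41387, e^(−t/τ₂) = 0.15499.
C₂ = 3.25·[1 − (29.812·0.41387 − 14.107·0.15499)/(15.705)] = 3.25·0.35360 = 1.1492 g/L.

1.15 g/L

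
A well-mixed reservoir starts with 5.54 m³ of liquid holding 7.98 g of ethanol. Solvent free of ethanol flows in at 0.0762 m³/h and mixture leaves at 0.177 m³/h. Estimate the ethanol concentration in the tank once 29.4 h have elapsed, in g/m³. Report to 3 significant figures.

0.808 g/m³

Let m(t) be the amount of ethanol. Volume: V(t) = V₀ + (Q_in − Q_out) t = 5.54 − 0.10080 t; V(29.4) = 2.5765 m³.
No ethanol enters, so dm/dt = −Q_out · (m/V).
dm/m = −Q_out dt/(V₀ − 0.10080 t); integrating gives ln(m/m₀) = −(Q_out/(Q_in−Q_out)) ln(V/V₀).
m = m₀ (V₀/V)^(Q_out/(Q_in−Q_out)) = 7.98 × (5.54/2.5765)^(-1.7560) = 2.0806 g.
C = m/V = 2.0806/2.5765 = 0.80752 g/m³.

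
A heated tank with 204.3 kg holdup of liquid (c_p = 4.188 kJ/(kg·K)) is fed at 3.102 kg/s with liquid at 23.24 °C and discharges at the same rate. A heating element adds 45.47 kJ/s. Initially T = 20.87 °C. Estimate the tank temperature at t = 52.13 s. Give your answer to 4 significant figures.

24.08 °C

M c_p dT/dt = ṁ c_p (T_in − T) + Q̇.
Rearrange: dT/dt = (T_ss − T)/τ with τ = M/ṁ = 65.8607 s and T_ss = T_in + Q̇/(ṁ c_p) = 26.7401 °C.
This is linear first-order; T(t) = T_ss + (T₀ − T_ss) e^(−t/τ).
T(52.13) = 26.7401 + (-5.87007)·e^(−52.13/65.8607) = 26.7401 + (-5.87007)·0.453156 = 24.0800 °C.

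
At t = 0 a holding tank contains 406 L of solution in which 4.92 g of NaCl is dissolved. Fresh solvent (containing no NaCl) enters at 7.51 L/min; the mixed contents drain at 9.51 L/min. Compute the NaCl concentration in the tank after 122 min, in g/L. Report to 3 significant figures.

Total volume: dV/dt = Q_in − Q_out = -2.0000 L/min, so V(t) = 406 − 2.0000 t and V(122) = 162.00 L.
No NaCl enters, so dm/dt = −Q_out · (m/V).
Separate: dm/m = −Q_out dt/V(t) ⇒ ln(m/m₀) = −(Q_out/(Q_in−Q_out)) ln(V/V₀).
m = m₀ (V₀/V)^(Q_out/(Q_in−Q_out)) = 4.92 × (406/162.00)^(-4.7550) = 0.062326 g.
C = m/V = 0.062326/162.00 = 0.00038473 g/L.

0.000385 g/L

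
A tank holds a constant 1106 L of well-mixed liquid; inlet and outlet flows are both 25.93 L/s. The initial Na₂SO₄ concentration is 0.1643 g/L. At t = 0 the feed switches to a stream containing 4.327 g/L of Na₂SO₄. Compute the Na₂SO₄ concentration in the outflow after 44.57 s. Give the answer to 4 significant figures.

Unsteady species balance (constant V, well mixed): V dC/dt = Q(C_in − C).
Time constant τ = V/Q = 1106/25.93 = 42.6533 s.
This is linear first-order; C(t) = C_in + (C₀ − C_in) e^(−t/τ).
C(44.57) = 4.327 + (0.1643 − 4.327)·e^(−44.57/42.6533) = 4.327 + (-4.16270)·0.351714 = 2.86292 g/L.

2.863 g/L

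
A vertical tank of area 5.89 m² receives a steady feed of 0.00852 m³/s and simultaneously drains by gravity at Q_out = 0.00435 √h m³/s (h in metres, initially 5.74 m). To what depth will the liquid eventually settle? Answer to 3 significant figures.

3.84 m

Volume balance on the tank: A dh/dt = Q_in − 0.00435 √h. At steady state dh/dt = 0:
Q_in = 0.00435 √h_ss ⇒ √h_ss = 0.00852/0.00435 = 1.9586.
h_ss = 1.9586² = 3.8362 m. (Since h₀ = 5.74 m > h_ss, the level will fall toward this value.)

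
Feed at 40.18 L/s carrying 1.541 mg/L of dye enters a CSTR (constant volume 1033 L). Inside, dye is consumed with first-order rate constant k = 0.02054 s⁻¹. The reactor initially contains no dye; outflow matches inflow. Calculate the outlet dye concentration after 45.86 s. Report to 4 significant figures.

V dC/dt = Q(C_in − C) − k V C.
dC/dt = (Q/V) C_in − (Q/V + k) C; effective rate a = Q/V + k = 0.0388964 + 0.02054 = 0.0594364 s⁻¹.
C_ss = Q C_in/(Q + kV) = 1.00846 mg/L; C(t) = C_ss + (C₀ − C_ss) e^(−a t).
C(45.86) = 1.00846 + (-1.00846)·e^(−0.0594364·45.86) = 1.00846 + (-1.00846)·0.0654968 = 0.942411 mg/L.

0.9424 mg/L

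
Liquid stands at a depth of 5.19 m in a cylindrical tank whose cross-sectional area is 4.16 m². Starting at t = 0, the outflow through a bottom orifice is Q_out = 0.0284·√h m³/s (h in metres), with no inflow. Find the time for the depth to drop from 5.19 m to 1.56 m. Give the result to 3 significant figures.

301 s

Volume balance on the tank: A dh/dt = −0.0284 √h.
This is separable: 2 d(√h)/dt = −0.0284/A, so √h = √h₀ − (0.0284/(2A)) t.
t = 2A(√h₀ − √h)/0.0284 = 2·4.16·(√5.19 − √1.56)/0.0284
  = 8.3200 × (2.2782 − 1.2490) / 0.0284 = 301.50 s.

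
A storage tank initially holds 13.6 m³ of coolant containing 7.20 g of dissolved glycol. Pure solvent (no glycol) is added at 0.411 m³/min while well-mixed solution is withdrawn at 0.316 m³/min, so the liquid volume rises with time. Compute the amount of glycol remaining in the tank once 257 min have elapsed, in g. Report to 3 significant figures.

Let m(t) be the amount of glycol. Volume: V(t) = V₀ + (Q_in − Q_out) t = 13.6 + 0.095000 t; V(257) = 38.015 m³.
Solute balance: dm/dt = 0 − Q_out C = −Q_out m/V(t).
dm/m = −Q_out dt/(V₀ + 0.095000 t); integrating gives ln(m/m₀) = −(Q_out/(Q_in−Q_out)) ln(V/V₀).
m = m₀ (V₀/V)^(Q_out/(Q_in−Q_out)) = 7.20 × (13.6/38.015)^(3.3263) = 0.23573 g.

0.236 g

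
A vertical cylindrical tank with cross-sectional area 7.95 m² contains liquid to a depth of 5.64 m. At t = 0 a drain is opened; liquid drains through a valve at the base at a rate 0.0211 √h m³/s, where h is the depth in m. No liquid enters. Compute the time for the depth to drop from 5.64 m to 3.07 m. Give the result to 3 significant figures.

With no inflow, A dh/dt = −0.0211 √h.
This is separable: 2 d(√h)/dt = −0.0211/A, so √h = √h₀ − (0.0211/(2A)) t.
t = 2A(√h₀ − √h)/0.0211 = 2·7.95·(√5.64 − √3.07)/0.0211
  = 15.900 × (2.3749 − 1.7521) / 0.0211 = 469.26 s.

469 s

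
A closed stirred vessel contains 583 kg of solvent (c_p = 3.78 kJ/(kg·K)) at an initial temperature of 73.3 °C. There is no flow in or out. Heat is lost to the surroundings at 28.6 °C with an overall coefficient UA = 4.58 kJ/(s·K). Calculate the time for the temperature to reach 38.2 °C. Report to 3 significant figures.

Energy balance: M c_p dT/dt = −UA(T − T_amb).
τ = M c_p/UA = 481.17 s; T_ss = T_amb = 28.600 °C.
T(t) = T_ss + (T₀ − T_ss)e^(−t/τ); set T = 38.2:
t = −τ ln[(T − T_ss)/(T₀ − T_ss)] = −481.17 · ln(0.21477) = 740.13 s.

740 s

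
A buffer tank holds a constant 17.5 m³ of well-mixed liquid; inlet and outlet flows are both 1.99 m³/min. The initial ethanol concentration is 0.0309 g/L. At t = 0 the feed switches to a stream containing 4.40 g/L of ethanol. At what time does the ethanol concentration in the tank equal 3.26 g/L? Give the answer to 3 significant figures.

Species balance: V dC/dt = Q(C_in − C) ⇒ τ = V/Q = 8.7940 min.
C(t) = C_in + (C₀ − C_in) e^(−t/τ). Set C = 3.26 and solve for t:
e^(−t/τ) = (C − C_in)/(C₀ − C_in) = (3.26 − 4.40)/(0.0309 − 4.40) = 0.26092
t = −τ ln(…) = 8.7940 × 1.3435 = 11.815 min.

11.8 min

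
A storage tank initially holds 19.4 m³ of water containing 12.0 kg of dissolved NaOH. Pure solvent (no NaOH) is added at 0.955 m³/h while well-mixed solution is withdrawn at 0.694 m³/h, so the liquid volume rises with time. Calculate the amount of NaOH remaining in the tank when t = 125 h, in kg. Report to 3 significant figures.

Let m(t) be the amount of NaOH. Volume: V(t) = V₀ + (Q_in − Q_out) t = 19.4 + 0.26100 t; V(125) = 52.025 m³.
Species balance (pure solvent in): dm/dt = −Q_out · m/V(t).
Separate: dm/m = −Q_out dt/V(t) ⇒ ln(m/m₀) = −(Q_out/(Q_in−Q_out)) ln(V/V₀).
m = m₀ (V₀/V)^(Q_out/(Q_in−Q_out)) = 12.0 × (19.4/52.025)^(2.6590) = 0.87104 kg.

0.871 kg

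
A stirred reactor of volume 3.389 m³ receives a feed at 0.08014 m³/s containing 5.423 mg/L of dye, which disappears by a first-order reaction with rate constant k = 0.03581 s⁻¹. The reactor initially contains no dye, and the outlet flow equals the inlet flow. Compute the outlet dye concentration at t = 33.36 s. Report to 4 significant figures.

V dC/dt = Q(C_in − C) − k V C.
dC/dt = (Q/V) C_in − (Q/V + k) C; effective rate a = Q/V + k = 0.0236471 + 0.03581 = 0.0594571 s⁻¹.
C_ss = Q C_in/(Q + kV) = 2.15682 mg/L; C(t) = C_ss + (C₀ − C_ss) e^(−a t).
C(33.36) = 2.15682 + (-2.15682)·e^(−0.0594571·33.36) = 2.15682 + (-2.15682)·0.137588 = 1.86007 mg/L.

1.860 mg/L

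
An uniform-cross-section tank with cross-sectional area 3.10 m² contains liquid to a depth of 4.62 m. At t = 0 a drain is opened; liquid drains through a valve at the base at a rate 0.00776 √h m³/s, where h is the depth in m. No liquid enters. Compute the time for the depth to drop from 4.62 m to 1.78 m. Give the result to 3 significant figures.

651 s

With no inflow, A dh/dt = −0.00776 √h.
∫ h^(−1/2) dh = −(0.00776/A) ∫ dt, giving 2√h = 2√h₀ − (0.00776/A) t.
t = 2A(√h₀ − √h)/0.00776 = 2·3.10·(√4.62 − √1.78)/0.00776
  = 6.2000 × (2.1494 − 1.3342) / 0.00776 = 651.36 s.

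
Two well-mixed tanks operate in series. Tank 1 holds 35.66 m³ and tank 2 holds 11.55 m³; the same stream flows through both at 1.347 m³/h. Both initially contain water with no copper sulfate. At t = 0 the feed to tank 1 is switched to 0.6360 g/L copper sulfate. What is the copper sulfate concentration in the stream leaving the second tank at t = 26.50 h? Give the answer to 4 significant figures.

0.3041 g/L

Species balance on tank i: dCᵢ/dt = (Cᵢ₋₁ − Cᵢ)/τᵢ with τᵢ = Vᵢ/Q.
τ₁ = 35.66/1.347 = 26.4736 h; τ₂ = 11.55/1.347 = 8.57461 h.
Tank 1: C₁ = C_in(1 − e^(−t/τ₁)). Tank 2 (τ₁ ≠ τ₂): C₂ = C_in[1 − (τ₁ e^(−t/τ₁) − τ₂ e^(−t/τ₂))/(τ₁ − τ₂)].
At t = 26.50: e^(−t/τ₁) = 0.367513, e^(−t/τ₂) = 0.0454783.
C₂ = 0.6360·[1 − (26.4736·0.367513 − 8.57461·0.0454783)/(17.8990)] = 0.6360·0.478214 = 0.304144 g/L.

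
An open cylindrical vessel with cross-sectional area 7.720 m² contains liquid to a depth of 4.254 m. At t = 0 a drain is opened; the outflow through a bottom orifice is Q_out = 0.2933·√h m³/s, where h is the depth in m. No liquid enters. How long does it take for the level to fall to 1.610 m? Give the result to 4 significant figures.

41.78 s

Unsteady balance on liquid volume: A dh/dt = −0.2933 √h.
This is separable: 2 d(√h)/dt = −0.2933/A, so √h = √h₀ − (0.2933/(2A)) t.
t = 2A(√h₀ − √h)/0.2933 = 2·7.720·(√4.254 − √1.610)/0.2933
  = 15.4400 × (2.06252 − 1.26886) / 0.2933 = 41.7804 s.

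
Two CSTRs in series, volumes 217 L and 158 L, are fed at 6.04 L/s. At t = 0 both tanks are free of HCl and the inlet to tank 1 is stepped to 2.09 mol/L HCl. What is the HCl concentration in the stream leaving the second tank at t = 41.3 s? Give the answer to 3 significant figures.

0.809 mol/L

Each tank obeys Vᵢ dCᵢ/dt = Q(Cᵢ₋₁ − Cᵢ), so τᵢ = Vᵢ/Q.
τ₁ = 217/6.04 = 35.927 s; τ₂ = 158/6.04 = 26.159 s.
Tank 1: C₁ = C_in(1 − e^(−t/τ₁)). Tank 2 (τ₁ ≠ τ₂): C₂ = C_in[1 − (τ₁ e^(−t/τ₁) − τ₂ e^(−t/τ₂))/(τ₁ − τ₂)].
At t = 41.3: e^(−t/τ₁) = 0.31678, e^(−t/τ₂) = 0.20622.
C₂ = 2.09·[1 − (35.927·0.31678 − 26.159·0.20622)/(9.7682)] = 2.09·0.38715 = 0.80913 mol/L.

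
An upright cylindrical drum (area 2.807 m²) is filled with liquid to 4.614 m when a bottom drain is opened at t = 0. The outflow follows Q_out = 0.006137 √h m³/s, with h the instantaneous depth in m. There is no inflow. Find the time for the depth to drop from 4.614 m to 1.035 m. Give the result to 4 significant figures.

A dh/dt = −Q_out = −0.006137 √h.
Separate and integrate: 2(√h − √h₀) = −(0.006137/A) t.
t = 2A(√h₀ − √h)/0.006137 = 2·2.807·(√4.614 − √1.035)/0.006137
  = 5.61400 × (2.14802 − 1.01735) / 0.006137 = 1034.32 s.

1034 s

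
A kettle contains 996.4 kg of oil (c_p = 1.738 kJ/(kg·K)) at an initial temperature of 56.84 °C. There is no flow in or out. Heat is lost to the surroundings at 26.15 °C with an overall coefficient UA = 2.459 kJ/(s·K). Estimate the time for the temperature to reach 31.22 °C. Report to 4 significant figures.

1268 s

M c_p dT/dt = −UA(T − T_amb).
τ = M c_p/UA = 704.247 s; T_ss = T_amb = 26.1500 °C.
T(t) = T_ss + (T₀ − T_ss)e^(−t/τ); set T = 31.22:
t = −τ ln[(T − T_ss)/(T₀ − T_ss)] = −704.247 · ln(0.165200) = 1268.06 s.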